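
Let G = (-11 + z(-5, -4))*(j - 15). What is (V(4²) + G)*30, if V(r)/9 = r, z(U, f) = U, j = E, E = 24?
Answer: 0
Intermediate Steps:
j = 24
V(r) = 9*r
G = -144 (G = (-11 - 5)*(24 - 15) = -16*9 = -144)
(V(4²) + G)*30 = (9*4² - 144)*30 = (9*16 - 144)*30 = (144 - 144)*30 = 0*30 = 0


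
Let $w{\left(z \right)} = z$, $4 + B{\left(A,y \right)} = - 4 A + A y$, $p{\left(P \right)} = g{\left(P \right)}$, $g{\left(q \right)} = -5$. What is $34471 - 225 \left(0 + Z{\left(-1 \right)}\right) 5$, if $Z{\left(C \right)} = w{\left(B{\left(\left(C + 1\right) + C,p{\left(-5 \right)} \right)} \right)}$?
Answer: $28846$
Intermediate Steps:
$p{\left(P \right)} = -5$
$B{\left(A,y \right)} = -4 - 4 A + A y$ ($B{\left(A,y \right)} = -4 + \left(- 4 A + A y\right) = -4 - 4 A + A y$)
$Z{\left(C \right)} = -13 - 18 C$ ($Z{\left(C \right)} = -4 - 4 \left(\left(C + 1\right) + C\right) + \left(\left(C + 1\right) + C\right) \left(-5\right) = -4 - 4 \left(\left(1 + C\right) + C\right) + \left(\left(1 + C\right) + C\right) \left(-5\right) = -4 - 4 \left(1 + 2 C\right) + \left(1 + 2 C\right) \left(-5\right) = -4 - \left(4 + 8 C\right) - \left(5 + 10 C\right) = -13 - 18 C$)
$34471 - 225 \left(0 + Z{\left(-1 \right)}\right) 5 = 34471 - 225 \left(0 - -5\right) 5 = 34471 - 225 \left(0 + \left(-13 + 18\right)\right) 5 = 34471 - 225 \left(0 + 5\right) 5 = 34471 - 225 \cdot 5 \cdot 5 = 34471 - 225 \cdot 25 = 34471 - 5625 = 28846$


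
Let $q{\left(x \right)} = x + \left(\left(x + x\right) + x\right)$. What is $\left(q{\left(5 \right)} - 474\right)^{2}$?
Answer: $206116$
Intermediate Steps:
$q{\left(x \right)} = 4 x$ ($q{\left(x \right)} = x + \left(2 x + x\right) = x + 3 x = 4 x$)
$\left(q{\left(5 \right)} - 474\right)^{2} = \left(4 \cdot 5 - 474\right)^{2} = \left(20 - 474\right)^{2} = \left(-454\right)^{2} = 206116$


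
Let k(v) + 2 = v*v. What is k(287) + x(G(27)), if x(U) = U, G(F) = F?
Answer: 82394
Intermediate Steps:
k(v) = -2 + v² (k(v) = -2 + v*v = -2 + v²)
k(287) + x(G(27)) = (-2 + 287²) + 27 = (-2 + 82369) + 27 = 82367 + 27 = 82394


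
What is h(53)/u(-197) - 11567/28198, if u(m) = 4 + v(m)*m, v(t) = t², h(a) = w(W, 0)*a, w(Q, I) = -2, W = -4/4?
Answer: -88430994235/215584115062 ≈ -0.41019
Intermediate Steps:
W = -1 (W = -4*¼ = -1)
h(a) = -2*a
u(m) = 4 + m³ (u(m) = 4 + m²*m = 4 + m³)
h(53)/u(-197) - 11567/28198 = (-2*53)/(4 + (-197)³) - 11567/28198 = -106/(4 - 7645373) - 11567*1/28198 = -106/(-7645369) - 11567/28198 = -106*(-1/7645369) - 11567/28198 = 106/7645369 - 11567/28198 = -88430994235/215584115062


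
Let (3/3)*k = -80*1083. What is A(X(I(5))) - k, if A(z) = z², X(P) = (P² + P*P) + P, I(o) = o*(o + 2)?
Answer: 6261865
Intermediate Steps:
I(o) = o*(2 + o)
k = -86640 (k = -80*1083 = -86640)
X(P) = P + 2*P² (X(P) = (P² + P²) + P = 2*P² + P = P + 2*P²)
A(X(I(5))) - k = ((5*(2 + 5))*(1 + 2*(5*(2 + 5))))² - 1*(-86640) = ((5*7)*(1 + 2*(5*7)))² + 86640 = (35*(1 + 2*35))² + 86640 = (35*(1 + 70))² + 86640 = (35*71)² + 86640 = 2485² + 86640 = 6175225 + 86640 = 6261865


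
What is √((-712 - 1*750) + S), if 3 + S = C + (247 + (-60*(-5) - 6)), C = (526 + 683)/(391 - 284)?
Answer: 3*I*√1161057/107 ≈ 30.211*I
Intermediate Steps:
C = 1209/107 ≈ 11.299
S = 58775/107 (S = -3 + (1209/107 + (247 + (-60*(-5) - 6))) = -3 + (1209/107 + (247 + (-12*(-25) - 6))) = -3 + (1209/107 + (247 + (300 - 6))) = -3 + (1209/107 + (247 + 294)) = -3 + (1209/107 + 541) = -3 + 59096/107 = 58775/107 ≈ 549.30)
√((-712 - 1*750) + S) = √((-712 - 1*750) + 58775/107) = √((-712 - 750) + 58775/107) = √(-1462 + 58775/107) = √(-97659/107) = 3*I*√1161057/107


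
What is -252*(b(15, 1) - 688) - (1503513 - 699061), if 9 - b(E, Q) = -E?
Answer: -637124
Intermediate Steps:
b(E, Q) = 9 + E (b(E, Q) = 9 - (-1)*E = 9 + E)
-252*(b(15, 1) - 688) - (1503513 - 699061) = -252*((9 + 15) - 688) - (1503513 - 699061) = -252*(24 - 688) - 1*804452 = -252*(-664) - 804452 = 167328 - 804452 = -637124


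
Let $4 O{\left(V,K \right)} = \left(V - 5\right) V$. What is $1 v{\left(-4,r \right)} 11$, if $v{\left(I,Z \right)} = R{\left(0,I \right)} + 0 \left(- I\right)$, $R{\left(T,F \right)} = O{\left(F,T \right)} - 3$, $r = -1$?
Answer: $66$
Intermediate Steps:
$O{\left(V,K \right)} = \frac{V \left(-5 + V\right)}{4}$ ($O{\left(V,K \right)} = \frac{\left(V - 5\right) V}{4} = \frac{\left(-5 + V\right) V}{4} = \frac{V \left(-5 + V\right)}{4}$)
$R{\left(T,F \right)} = -3 + \frac{F \left(-5 + F\right)}{4}$ ($R{\left(T,F \right)} = \frac{F \left(-5 + F\right)}{4} - 3 = -3 + \frac{F \left(-5 + F\right)}{4}$)
$v{\left(I,Z \right)} = -3 + \frac{I \left(-5 + I\right)}{4}$ ($v{\left(I,Z \right)} = \left(-3 + \frac{I \left(-5 + I\right)}{4}\right) + 0 \left(- I\right) = \left(-3 + \frac{I \left(-5 + I\right)}{4}\right) + 0 = -3 + \frac{I \left(-5 + I\right)}{4}$)
$1 v{\left(-4,r \right)} 11 = 1 \left(-3 + \frac{1}{4} \left(-4\right) \left(-5 - 4\right)\right) 11 = 1 \left(-3 + \frac{1}{4} \left(-4\right) \left(-9\right)\right) 11 = 1 \left(-3 + 9\right) 11 = 1 \cdot 6 \cdot 11 = 6 \cdot 11 = 66$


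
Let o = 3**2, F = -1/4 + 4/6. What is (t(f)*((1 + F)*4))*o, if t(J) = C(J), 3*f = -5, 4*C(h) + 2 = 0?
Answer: -51/2 ≈ -25.500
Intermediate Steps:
C(h) = -1/2 (C(h) = -1/2 + (1/4)*0 = -1/2 + 0 = -1/2)
F = 5/12 (F = -1*1/4 + 4*(1/6) = -1/4 + 2/3 = 5/12 ≈ 0.41667)
f = -5/3 (f = (1/3)*(-5) = -5/3 ≈ -1.6667)
o = 9
t(J) = -1/2
(t(f)*((1 + F)*4))*o = -(1 + 5/12)*4/2*9 = -17*4/24*9 = -1/2*17/3*9 = -17/6*9 = -51/2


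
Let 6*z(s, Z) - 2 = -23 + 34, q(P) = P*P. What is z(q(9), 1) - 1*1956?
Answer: -11723/6 ≈ -1953.8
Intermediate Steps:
q(P) = P²
z(s, Z) = 13/6 (z(s, Z) = ⅓ + (-23 + 34)/6 = ⅓ + (⅙)*11 = ⅓ + 11/6 = 13/6)
z(q(9), 1) - 1*1956 = 13/6 - 1*1956 = 13/6 - 1956 = -11723/6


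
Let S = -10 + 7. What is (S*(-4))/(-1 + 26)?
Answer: 12/25 ≈ 0.48000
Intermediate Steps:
S = -3
(S*(-4))/(-1 + 26) = (-3*(-4))/(-1 + 26) = 12/25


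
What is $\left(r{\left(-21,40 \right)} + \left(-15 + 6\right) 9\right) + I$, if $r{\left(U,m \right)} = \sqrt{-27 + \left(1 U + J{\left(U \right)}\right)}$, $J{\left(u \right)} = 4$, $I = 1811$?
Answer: $1730 + 2 i \sqrt{11} \approx 1730.0 + 6.6332 i$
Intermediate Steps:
$r{\left(U,m \right)} = \sqrt{-23 + U}$ ($r{\left(U,m \right)} = \sqrt{-27 + \left(1 U + 4\right)} = \sqrt{-27 + \left(U + 4\right)} = \sqrt{-27 + \left(4 + U\right)} = \sqrt{-23 + U}$)
$\left(r{\left(-21,40 \right)} + \left(-15 + 6\right) 9\right) + I = \left(\sqrt{-23 - 21} + \left(-15 + 6\right) 9\right) + 1811 = \left(\sqrt{-44} - 81\right) + 1811 = \left(2 i \sqrt{11} - 81\right) + 1811 = \left(-81 + 2 i \sqrt{11}\right) + 1811 = 1730 + 2 i \sqrt{11}$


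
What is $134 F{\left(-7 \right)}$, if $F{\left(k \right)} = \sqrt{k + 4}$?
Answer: $134 i \sqrt{3} \approx 232.09 i$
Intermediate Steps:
$F{\left(k \right)} = \sqrt{4 + k}$
$134 F{\left(-7 \right)} = 134 \sqrt{4 - 7} = 134 \sqrt{-3} = 134 i \sqrt{3}$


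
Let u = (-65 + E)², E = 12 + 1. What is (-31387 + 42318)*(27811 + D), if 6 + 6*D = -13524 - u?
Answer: 823279196/3 ≈ 2.7443e+8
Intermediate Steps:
E = 13
u = 2704 (u = (-65 + 13)² = (-52)² = 2704)
D = -8117/3 (D = -1 + (-13524 - 1*2704)/6 = -1 + (-13524 - 2704)/6 = -1 + (⅙)*(-16228) = -1 - 8114/3 = -8117/3 ≈ -2705.7)
(-31387 + 42318)*(27811 + D) = (-31387 + 42318)*(27811 - 8117/3) = 10931*(75316/3) = 823279196/3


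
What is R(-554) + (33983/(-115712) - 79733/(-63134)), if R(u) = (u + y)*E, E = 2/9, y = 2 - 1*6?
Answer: -449392116209/3652680704 ≈ -123.03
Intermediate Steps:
y = -4 (y = 2 - 6 = -4)
E = 2/9 (E = 2*(⅑) = 2/9 ≈ 0.22222)
R(u) = -8/9 + 2*u/9 (R(u) = (u - 4)*(2/9) = (-4 + u)*(2/9) = -8/9 + 2*u/9)
R(-554) + (33983/(-115712) - 79733/(-63134)) = (-8/9 + (2/9)*(-554)) + (33983/(-115712) - 79733/(-63134)) = (-8/9 - 1108/9) + (33983*(-1/115712) - 79733*(-1/63134)) = -124 + (-33983/115712 + 79733/63134) = -124 + 3540291087/3652680704 = -449392116209/3652680704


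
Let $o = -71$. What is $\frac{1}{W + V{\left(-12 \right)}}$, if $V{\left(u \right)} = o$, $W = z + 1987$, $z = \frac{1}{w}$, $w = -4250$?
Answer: $\frac{4250}{8142999} \approx 0.00052192$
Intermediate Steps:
$z = - \frac{1}{4250}$ ($z = \frac{1}{-4250} = - \frac{1}{4250} \approx -0.00023529$)
$W = \frac{8444749}{4250}$ ($W = - \frac{1}{4250} + 1987 = \frac{8444749}{4250} \approx 1987.0$)
$V{\left(u \right)} = -71$
$\frac{1}{W + V{\left(-12 \right)}} = \frac{1}{\frac{8444749}{4250} - 71} = \frac{1}{\frac{8142999}{4250}} = \frac{4250}{8142999}$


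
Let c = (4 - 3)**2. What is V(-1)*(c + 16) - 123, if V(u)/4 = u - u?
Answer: -123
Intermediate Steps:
c = 1 (c = 1**2 = 1)
V(u) = 0 (V(u) = 4*(u - u) = 4*0 = 0)
V(-1)*(c + 16) - 123 = 0*(1 + 16) - 123 = 0*17 - 123 = 0 - 123 = -123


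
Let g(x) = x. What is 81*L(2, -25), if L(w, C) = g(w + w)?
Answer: 324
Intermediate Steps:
L(w, C) = 2*w (L(w, C) = w + w = 2*w)
81*L(2, -25) = 81*(2*2) = 81*4 = 324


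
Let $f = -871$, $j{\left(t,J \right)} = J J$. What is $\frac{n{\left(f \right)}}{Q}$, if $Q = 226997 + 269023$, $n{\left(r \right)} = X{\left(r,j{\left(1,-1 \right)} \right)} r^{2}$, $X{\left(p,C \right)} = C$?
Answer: $\frac{758641}{496020} \approx 1.5295$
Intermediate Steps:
$j{\left(t,J \right)} = J^{2}$
$n{\left(r \right)} = r^{2}$ ($n{\left(r \right)} = \left(-1\right)^{2} r^{2} = 1 r^{2} = r^{2}$)
$Q = 496020$
$\frac{n{\left(f \right)}}{Q} = \frac{\left(-871\right)^{2}}{496020} = 758641 \cdot \frac{1}{496020} = \frac{758641}{496020}$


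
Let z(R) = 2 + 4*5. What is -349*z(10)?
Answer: -7678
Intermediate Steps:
z(R) = 22 (z(R) = 2 + 20 = 22)
-349*z(10) = -349*22 = -7678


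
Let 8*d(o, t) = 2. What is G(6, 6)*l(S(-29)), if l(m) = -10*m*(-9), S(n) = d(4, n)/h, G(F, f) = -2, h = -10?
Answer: 9/2 ≈ 4.5000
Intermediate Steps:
d(o, t) = ¼ (d(o, t) = (⅛)*2 = ¼)
S(n) = -1/40 (S(n) = (¼)/(-10) = (¼)*(-⅒) = -1/40)
l(m) = 90*m
G(6, 6)*l(S(-29)) = -180*(-1)/40 = -2*(-9/4) = 9/2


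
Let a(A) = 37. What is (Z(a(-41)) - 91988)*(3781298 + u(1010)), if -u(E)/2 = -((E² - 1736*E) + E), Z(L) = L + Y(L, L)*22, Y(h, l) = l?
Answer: -211146019326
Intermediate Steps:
Z(L) = 23*L (Z(L) = L + L*22 = L + 22*L = 23*L)
u(E) = -3470*E + 2*E² (u(E) = -(-2)*((E² - 1736*E) + E) = -(-2)*(E² - 1735*E) = -2*(-E² + 1735*E) = -3470*E + 2*E²)
(Z(a(-41)) - 91988)*(3781298 + u(1010)) = (23*37 - 91988)*(3781298 + 2*1010*(-1735 + 1010)) = (851 - 91988)*(3781298 + 2*1010*(-725)) = -91137*(3781298 - 1464500) = -91137*2316798 = -211146019326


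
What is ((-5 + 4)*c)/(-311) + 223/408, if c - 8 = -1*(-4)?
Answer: 74249/126888 ≈ 0.58515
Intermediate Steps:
c = 12 (c = 8 - 1*(-4) = 8 + 4 = 12)
((-5 + 4)*c)/(-311) + 223/408 = ((-5 + 4)*12)/(-311) + 223/408 = -1*12*(-1/311) + 223*(1/408) = -12*(-1/311) + 223/408 = 12/311 + 223/408 = 74249/126888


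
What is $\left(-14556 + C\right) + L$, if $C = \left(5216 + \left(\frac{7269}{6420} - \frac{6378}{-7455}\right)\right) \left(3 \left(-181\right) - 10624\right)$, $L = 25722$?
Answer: $- \frac{61962153717033}{1063580} \approx -5.8258 \cdot 10^{7}$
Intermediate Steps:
$C = - \frac{61974029651313}{1063580}$ ($C = \left(5216 + \left(7269 \cdot \frac{1}{6420} - - \frac{2126}{2485}\right)\right) \left(-543 - 10624\right) = \left(5216 + \left(\frac{2423}{2140} + \frac{2126}{2485}\right)\right) \left(-11167\right) = \left(5216 + \frac{2114159}{1063580}\right) \left(-11167\right) = \frac{5549747439}{1063580} \left(-11167\right) = - \frac{61974029651313}{1063580} \approx -5.8269 \cdot 10^{7}$)
$\left(-14556 + C\right) + L = \left(-14556 - \frac{61974029651313}{1063580}\right) + 25722 = - \frac{61989511121793}{1063580} + 25722 = - \frac{61962153717033}{1063580}$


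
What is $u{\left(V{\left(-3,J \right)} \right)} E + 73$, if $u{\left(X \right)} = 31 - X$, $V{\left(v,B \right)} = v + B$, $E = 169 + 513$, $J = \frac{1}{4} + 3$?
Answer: $\frac{42089}{2} \approx 21045.0$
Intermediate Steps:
$J = \frac{13}{4}$ ($J = \frac{1}{4} + 3 = \frac{13}{4} \approx 3.25$)
$E = 682$
$V{\left(v,B \right)} = B + v$
$u{\left(V{\left(-3,J \right)} \right)} E + 73 = \left(31 - \left(\frac{13}{4} - 3\right)\right) 682 + 73 = \left(31 - \frac{1}{4}\right) 682 + 73 = \frac{123}{4} \cdot 682 + 73 = \frac{41943}{2} + 73 = \frac{42089}{2}$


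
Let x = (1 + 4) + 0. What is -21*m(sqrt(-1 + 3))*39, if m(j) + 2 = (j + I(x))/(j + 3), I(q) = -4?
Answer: 3276 - 819*sqrt(2) ≈ 2117.8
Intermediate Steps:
x = 5 (x = 5 + 0 = 5)
m(j) = -2 + (-4 + j)/(3 + j) (m(j) = -2 + (j - 4)/(j + 3) = -2 + (-4 + j)/(3 + j))
-21*m(sqrt(-1 + 3))*39 = -21*(-10 - sqrt(-1 + 3))/(3 + sqrt(-1 + 3))*39 = -21*(-10 - sqrt(2))/(3 + sqrt(2))*39 = -819*(-10 - sqrt(2))/(3 + sqrt(2))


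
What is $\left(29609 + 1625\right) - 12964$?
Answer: $18270$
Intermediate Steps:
$\left(29609 + 1625\right) - 12964 = 31234 - 12964 = 18270$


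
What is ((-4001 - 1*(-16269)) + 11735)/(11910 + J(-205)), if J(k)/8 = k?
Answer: 24003/10270 ≈ 2.3372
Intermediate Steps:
J(k) = 8*k
((-4001 - 1*(-16269)) + 11735)/(11910 + J(-205)) = ((-4001 - 1*(-16269)) + 11735)/(11910 + 8*(-205)) = ((-4001 + 16269) + 11735)/(11910 - 1640) = (12268 + 11735)/10270 = 24003*(1/10270) = 24003/10270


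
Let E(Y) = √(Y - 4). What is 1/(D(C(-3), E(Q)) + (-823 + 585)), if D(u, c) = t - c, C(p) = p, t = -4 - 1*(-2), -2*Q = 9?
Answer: -480/115217 + I*√34/115217 ≈ -0.0041661 + 5.0608e-5*I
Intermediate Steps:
Q = -9/2 (Q = -½*9 = -9/2 ≈ -4.5000)
t = -2 (t = -4 + 2 = -2)
E(Y) = √(-4 + Y)
D(u, c) = -2 - c
1/(D(C(-3), E(Q)) + (-823 + 585)) = 1/((-2 - √(-4 - 9/2)) + (-823 + 585)) = 1/((-2 - √(-17/2)) - 238) = 1/((-2 - I*√34/2) - 238) = 1/(-240 - I*√34/2)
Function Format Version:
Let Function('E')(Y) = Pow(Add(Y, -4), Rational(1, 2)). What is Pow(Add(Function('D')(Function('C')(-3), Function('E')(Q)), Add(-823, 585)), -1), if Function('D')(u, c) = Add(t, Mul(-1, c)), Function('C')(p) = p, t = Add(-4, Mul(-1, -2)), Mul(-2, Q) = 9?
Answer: Add(Rational(-480, 115217), Mul(Rational(1, 115217), I, Pow(34, Rational(1, 2)))) ≈ Add(-0.0041661, Mul(5.0608e-5, I))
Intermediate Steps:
Q = Rational(-9, 2) (Q = Mul(Rational(-1, 2), 9) = Rational(-9, 2) ≈ -4.5000)
t = -2 (t = Add(-4, 2) = -2)
Function('E')(Y) = Pow(Add(-4, Y), Rational(1, 2))
Function('D')(u, c) = Add(-2, Mul(-1, c))
Pow(Add(Function('D')(Function('C')(-3), Function('E')(Q)), Add(-823, 585)), -1) = Pow(Add(Add(-2, Mul(-1, Pow(Add(-4, Rational(-9, 2)), Rational(1, 2)))), Add(-823, 585)), -1) = Pow(Add(Add(-2, Mul(-1, Pow(Rational(-17, 2), Rational(1, 2)))), -238), -1) = Pow(Add(Add(-2, Mul(-1, Mul(Rational(1, 2), I, Pow(34, Rational(1, 2))))), -238), -1) = Pow(Add(Add(-2, Mul(Rational(-1, 2), I, Pow(34, Rational(1, 2)))), -238), -1) = Pow(Add(-240, Mul(Rational(-1, 2), I, Pow(34, Rational(1, 2)))), -1)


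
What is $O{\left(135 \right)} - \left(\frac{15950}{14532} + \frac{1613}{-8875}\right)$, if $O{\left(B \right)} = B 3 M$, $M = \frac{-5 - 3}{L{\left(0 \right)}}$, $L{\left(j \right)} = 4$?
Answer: $- \frac{52292515567}{64485750} \approx -810.92$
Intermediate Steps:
$M = -2$ ($M = \frac{-5 - 3}{4} = \left(-5 - 3\right) \frac{1}{4} = \left(-8\right) \frac{1}{4} = -2$)
$O{\left(B \right)} = - 6 B$ ($O{\left(B \right)} = B 3 \left(-2\right) = 3 B \left(-2\right) = - 6 B$)
$O{\left(135 \right)} - \left(\frac{15950}{14532} + \frac{1613}{-8875}\right) = \left(-6\right) 135 - \left(\frac{15950}{14532} + \frac{1613}{-8875}\right) = -810 - \left(15950 \cdot \frac{1}{14532} + 1613 \left(- \frac{1}{8875}\right)\right) = -810 - \left(\frac{7975}{7266} - \frac{1613}{8875}\right) = -810 - \frac{59058067}{64485750} = - \frac{52292515567}{64485750}$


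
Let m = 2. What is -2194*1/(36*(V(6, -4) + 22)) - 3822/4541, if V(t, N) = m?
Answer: -6632581/1961712 ≈ -3.3810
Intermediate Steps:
V(t, N) = 2
-2194*1/(36*(V(6, -4) + 22)) - 3822/4541 = -2194*1/(36*(2 + 22)) - 3822/4541 = -2194/(24*36) - 3822*1/4541 = -2194/864 - 3822/4541 = -2194*1/864 - 3822/4541 = -1097/432 - 3822/4541 = -6632581/1961712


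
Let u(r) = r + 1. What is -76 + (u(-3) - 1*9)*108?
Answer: -1264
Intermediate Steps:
u(r) = 1 + r
-76 + (u(-3) - 1*9)*108 = -76 + ((1 - 3) - 1*9)*108 = -76 + (-2 - 9)*108 = -76 - 11*108 = -76 - 1188 = -1264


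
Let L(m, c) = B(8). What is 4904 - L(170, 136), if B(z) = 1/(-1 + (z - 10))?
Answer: 14713/3 ≈ 4904.3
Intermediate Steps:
B(z) = 1/(-11 + z) (B(z) = 1/(-1 + (-10 + z)) = 1/(-11 + z))
L(m, c) = -⅓ (L(m, c) = 1/(-11 + 8) = 1/(-3) = -⅓)
4904 - L(170, 136) = 4904 - 1*(-⅓) = 4904 + ⅓ = 14713/3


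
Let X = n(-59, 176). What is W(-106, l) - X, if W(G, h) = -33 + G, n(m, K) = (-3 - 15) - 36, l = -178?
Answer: -85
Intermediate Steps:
n(m, K) = -54 (n(m, K) = -18 - 36 = -54)
X = -54
W(-106, l) - X = (-33 - 106) - 1*(-54) = -139 + 54 = -85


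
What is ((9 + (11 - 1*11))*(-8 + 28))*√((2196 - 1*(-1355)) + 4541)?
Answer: 6120*√7 ≈ 16192.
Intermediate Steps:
((9 + (11 - 1*11))*(-8 + 28))*√((2196 - 1*(-1355)) + 4541) = ((9 + (11 - 11))*20)*√((2196 + 1355) + 4541) = ((9 + 0)*20)*√(3551 + 4541) = (9*20)*√8092 = 180*(34*√7) = 6120*√7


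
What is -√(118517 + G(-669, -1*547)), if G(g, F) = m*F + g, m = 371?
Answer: -I*√85089 ≈ -291.7*I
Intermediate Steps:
G(g, F) = g + 371*F (G(g, F) = 371*F + g = g + 371*F)
-√(118517 + G(-669, -1*547)) = -√(118517 + (-669 + 371*(-1*547))) = -√(118517 + (-669 + 371*(-547))) = -√(118517 + (-669 - 202937)) = -√(118517 - 203606) = -√(-85089) = -I*√85089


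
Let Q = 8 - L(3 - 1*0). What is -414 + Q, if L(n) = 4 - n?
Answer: -407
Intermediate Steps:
Q = 7 (Q = 8 - (4 - (3 - 1*0)) = 8 - (4 - (3 + 0)) = 8 - (4 - 1*3) = 8 - (4 - 3) = 8 - 1*1 = 8 - 1 = 7)
-414 + Q = -414 + 7 = -407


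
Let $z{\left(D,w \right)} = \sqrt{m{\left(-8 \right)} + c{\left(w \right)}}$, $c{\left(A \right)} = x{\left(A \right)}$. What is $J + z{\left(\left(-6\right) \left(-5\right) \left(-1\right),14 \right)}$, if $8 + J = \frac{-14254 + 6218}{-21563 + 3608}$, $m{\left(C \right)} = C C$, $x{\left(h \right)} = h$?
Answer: $- \frac{19372}{2565} + \sqrt{78} \approx 1.2793$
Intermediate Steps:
$c{\left(A \right)} = A$
$m{\left(C \right)} = C^{2}$
$J = - \frac{19372}{2565}$ ($J = -8 + \frac{-14254 + 6218}{-21563 + 3608} = -8 - \frac{8036}{-17955} = -8 - - \frac{1148}{2565} = -8 + \frac{1148}{2565} = - \frac{19372}{2565} \approx -7.5524$)
$z{\left(D,w \right)} = \sqrt{64 + w}$ ($z{\left(D,w \right)} = \sqrt{\left(-8\right)^{2} + w} = \sqrt{64 + w}$)
$J + z{\left(\left(-6\right) \left(-5\right) \left(-1\right),14 \right)} = - \frac{19372}{2565} + \sqrt{64 + 14} = - \frac{19372}{2565} + \sqrt{78}$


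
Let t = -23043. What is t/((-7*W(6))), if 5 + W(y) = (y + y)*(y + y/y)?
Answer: 23043/553 ≈ 41.669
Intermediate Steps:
W(y) = -5 + 2*y*(1 + y) (W(y) = -5 + (y + y)*(y + y/y) = -5 + (2*y)*(y + 1) = -5 + (2*y)*(1 + y) = -5 + 2*y*(1 + y))
t/((-7*W(6))) = -23043*(-1/(7*(-5 + 2*6 + 2*6²))) = -23043*(-1/(7*(-5 + 12 + 2*36))) = -23043*(-1/(7*(-5 + 12 + 72))) = -23043/((-7*79)) = -23043/(-553) = -23043*(-1/553) = 23043/553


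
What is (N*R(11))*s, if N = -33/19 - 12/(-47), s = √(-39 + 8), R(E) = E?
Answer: -14553*I*√31/893 ≈ -90.736*I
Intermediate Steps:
s = I*√31 (s = √(-31) = I*√31 ≈ 5.5678*I)
N = -1323/893 (N = -33*1/19 - 12*(-1/47) = -33/19 + 12/47 = -1323/893 ≈ -1.4815)
(N*R(11))*s = (-1323/893*11)*(I*√31) = -14553*I*√31/893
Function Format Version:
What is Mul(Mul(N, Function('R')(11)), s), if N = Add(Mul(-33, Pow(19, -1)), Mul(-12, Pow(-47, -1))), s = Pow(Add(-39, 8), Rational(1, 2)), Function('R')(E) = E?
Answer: Mul(Rational(-14553, 893), I, Pow(31, Rational(1, 2))) ≈ Mul(-90.736, I)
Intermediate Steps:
s = Mul(I, Pow(31, Rational(1, 2))) (s = Pow(-31, Rational(1, 2)) = Mul(I, Pow(31, Rational(1, 2))) ≈ Mul(5.5678, I))
N = Rational(-1323, 893) (N = Add(Mul(-33, Rational(1, 19)), Mul(-12, Rational(-1, 47))) = Add(Rational(-33, 19), Rational(12, 47)) = Rational(-1323, 893) ≈ -1.4815)
Mul(Mul(N, Function('R')(11)), s) = Mul(Mul(Rational(-1323, 893), 11), Mul(I, Pow(31, Rational(1, 2)))) = Mul(Rational(-14553, 893), Mul(I, Pow(31, Rational(1, 2)))) = Mul(Rational(-14553, 893), I, Pow(31, Rational(1, 2)))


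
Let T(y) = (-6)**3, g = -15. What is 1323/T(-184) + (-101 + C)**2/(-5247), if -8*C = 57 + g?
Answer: -694831/83952 ≈ -8.2765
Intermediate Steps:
T(y) = -216
C = -21/4 (C = -(57 - 15)/8 = -1/8*42 = -21/4 ≈ -5.2500)
1323/T(-184) + (-101 + C)**2/(-5247) = 1323/(-216) + (-101 - 21/4)**2/(-5247) = 1323*(-1/216) + (-425/4)**2*(-1/5247) = -49/8 + (180625/16)*(-1/5247) = -49/8 - 180625/83952 = -694831/83952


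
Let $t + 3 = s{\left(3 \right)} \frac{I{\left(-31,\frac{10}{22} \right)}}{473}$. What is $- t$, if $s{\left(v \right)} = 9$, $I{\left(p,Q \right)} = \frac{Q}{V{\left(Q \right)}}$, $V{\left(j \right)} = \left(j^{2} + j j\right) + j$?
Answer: $\frac{900}{301} \approx 2.99$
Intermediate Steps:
$V{\left(j \right)} = j + 2 j^{2}$ ($V{\left(j \right)} = \left(j^{2} + j^{2}\right) + j = 2 j^{2} + j = j + 2 j^{2}$)
$I{\left(p,Q \right)} = \frac{1}{1 + 2 Q}$ ($I{\left(p,Q \right)} = \frac{Q}{Q \left(1 + 2 Q\right)} = Q \frac{1}{Q \left(1 + 2 Q\right)} = \frac{1}{1 + 2 Q}$)
$t = - \frac{900}{301}$ ($t = -3 + 9 \frac{1}{\left(1 + 2 \cdot \frac{10}{22}\right) 473} = -3 + 9 \frac{1}{1 + 2 \cdot 10 \cdot \frac{1}{22}} \cdot \frac{1}{473} = -3 + 9 \frac{1}{1 + 2 \cdot \frac{5}{11}} \cdot \frac{1}{473} = -3 + 9 \frac{1}{1 + \frac{10}{11}} \cdot \frac{1}{473} = -3 + 9 \frac{1}{\frac{21}{11}} \cdot \frac{1}{473} = -3 + 9 \cdot \frac{11}{21} \cdot \frac{1}{473} = -3 + 9 \cdot \frac{1}{903} = -3 + \frac{3}{301} = - \frac{900}{301} \approx -2.99$)
$- t = \left(-1\right) \left(- \frac{900}{301}\right) = \frac{900}{301}$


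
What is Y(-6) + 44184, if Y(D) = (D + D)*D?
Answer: 44256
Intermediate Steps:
Y(D) = 2*D² (Y(D) = (2*D)*D = 2*D²)
Y(-6) + 44184 = 2*(-6)² + 44184 = 2*36 + 44184 = 72 + 44184 = 44256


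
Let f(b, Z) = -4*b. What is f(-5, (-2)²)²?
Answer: 400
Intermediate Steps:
f(-5, (-2)²)² = (-4*(-5))² = 20² = 400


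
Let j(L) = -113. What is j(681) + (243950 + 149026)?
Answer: 392863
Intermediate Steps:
j(681) + (243950 + 149026) = -113 + (243950 + 149026) = -113 + 392976 = 392863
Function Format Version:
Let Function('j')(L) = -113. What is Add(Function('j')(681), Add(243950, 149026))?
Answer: 392863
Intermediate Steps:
Add(Function('j')(681), Add(243950, 149026)) = Add(-113, Add(243950, 149026)) = Add(-113, 392976) = 392863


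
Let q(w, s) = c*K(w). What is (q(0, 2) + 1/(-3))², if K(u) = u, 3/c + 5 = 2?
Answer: ⅑ ≈ 0.11111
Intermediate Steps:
c = -1 (c = 3/(-5 + 2) = 3/(-3) = 3*(-⅓) = -1)
q(w, s) = -w
(q(0, 2) + 1/(-3))² = (-1*0 + 1/(-3))² = (0 - ⅓)² = (-⅓)² = ⅑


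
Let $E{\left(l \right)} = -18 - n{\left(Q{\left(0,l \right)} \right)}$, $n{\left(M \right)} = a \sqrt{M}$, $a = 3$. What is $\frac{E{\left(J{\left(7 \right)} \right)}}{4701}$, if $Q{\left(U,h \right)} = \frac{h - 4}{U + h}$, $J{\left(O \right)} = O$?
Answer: $- \frac{6}{1567} - \frac{\sqrt{21}}{10969} \approx -0.0042467$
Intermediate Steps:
$Q{\left(U,h \right)} = \frac{-4 + h}{U + h}$
$n{\left(M \right)} = 3 \sqrt{M}$
$E{\left(l \right)} = -18 - 3 \sqrt{\frac{-4 + l}{l}}$ ($E{\left(l \right)} = -18 - 3 \sqrt{\frac{-4 + l}{0 + l}} = -18 - 3 \sqrt{\frac{-4 + l}{l}}$)
$\frac{E{\left(J{\left(7 \right)} \right)}}{4701} = \frac{-18 - 3 \sqrt{\frac{-4 + 7}{7}}}{4701} = \left(-18 - 3 \sqrt{\frac{1}{7} \cdot 3}\right) \frac{1}{4701} = \left(-18 - 3 \sqrt{\frac{3}{7}}\right) \frac{1}{4701} = \left(-18 - 3 \frac{\sqrt{21}}{7}\right) \frac{1}{4701} = \left(-18 - \frac{3 \sqrt{21}}{7}\right) \frac{1}{4701} = - \frac{6}{1567} - \frac{\sqrt{21}}{10969}$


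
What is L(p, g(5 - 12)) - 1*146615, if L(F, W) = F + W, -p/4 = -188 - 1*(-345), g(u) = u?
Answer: -147250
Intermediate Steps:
p = -628 (p = -4*(-188 - 1*(-345)) = -4*(-188 + 345) = -4*157 = -628)
L(p, g(5 - 12)) - 1*146615 = (-628 + (5 - 12)) - 1*146615 = (-628 - 7) - 146615 = -635 - 146615 = -147250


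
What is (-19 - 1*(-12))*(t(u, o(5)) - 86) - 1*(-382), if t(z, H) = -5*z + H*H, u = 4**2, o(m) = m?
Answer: 1369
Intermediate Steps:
u = 16
t(z, H) = H**2 - 5*z (t(z, H) = -5*z + H**2 = H**2 - 5*z)
(-19 - 1*(-12))*(t(u, o(5)) - 86) - 1*(-382) = (-19 - 1*(-12))*((5**2 - 5*16) - 86) - 1*(-382) = (-19 + 12)*((25 - 80) - 86) + 382 = -7*(-55 - 86) + 382 = -7*(-141) + 382 = 987 + 382 = 1369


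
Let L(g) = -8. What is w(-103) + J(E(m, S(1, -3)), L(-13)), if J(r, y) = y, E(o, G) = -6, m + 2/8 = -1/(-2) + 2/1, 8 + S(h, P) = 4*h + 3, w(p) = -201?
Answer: -209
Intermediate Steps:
S(h, P) = -5 + 4*h (S(h, P) = -8 + (4*h + 3) = -8 + (3 + 4*h) = -5 + 4*h)
m = 9/4 (m = -¼ + (-1/(-2) + 2/1) = -¼ + (-1*(-½) + 2*1) = -¼ + (½ + 2) = -¼ + 5/2 = 9/4 ≈ 2.2500)
w(-103) + J(E(m, S(1, -3)), L(-13)) = -201 - 8 = -209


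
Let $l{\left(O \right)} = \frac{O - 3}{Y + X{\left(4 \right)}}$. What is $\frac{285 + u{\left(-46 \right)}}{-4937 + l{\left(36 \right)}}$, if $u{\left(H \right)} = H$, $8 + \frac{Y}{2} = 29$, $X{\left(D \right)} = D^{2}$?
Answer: $- \frac{13862}{286313} \approx -0.048416$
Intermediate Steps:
$Y = 42$ ($Y = -16 + 2 \cdot 29 = -16 + 58 = 42$)
$l{\left(O \right)} = - \frac{3}{58} + \frac{O}{58}$ ($l{\left(O \right)} = \frac{O - 3}{42 + 4^{2}} = \frac{-3 + O}{42 + 16} = \frac{-3 + O}{58} = \left(-3 + O\right) \frac{1}{58} = - \frac{3}{58} + \frac{O}{58}$)
$\frac{285 + u{\left(-46 \right)}}{-4937 + l{\left(36 \right)}} = \frac{285 - 46}{-4937 + \left(- \frac{3}{58} + \frac{1}{58} \cdot 36\right)} = \frac{239}{-4937 + \left(- \frac{3}{58} + \frac{18}{29}\right)} = \frac{239}{-4937 + \frac{33}{58}} = \frac{239}{- \frac{286313}{58}} = 239 \left(- \frac{58}{286313}\right) = - \frac{13862}{286313}$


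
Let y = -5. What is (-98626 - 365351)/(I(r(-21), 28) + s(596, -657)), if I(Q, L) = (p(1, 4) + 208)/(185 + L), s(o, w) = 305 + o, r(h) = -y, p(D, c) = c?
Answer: -98827101/192125 ≈ -514.39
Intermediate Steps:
r(h) = 5 (r(h) = -1*(-5) = 5)
I(Q, L) = 212/(185 + L) (I(Q, L) = (4 + 208)/(185 + L) = 212/(185 + L))
(-98626 - 365351)/(I(r(-21), 28) + s(596, -657)) = (-98626 - 365351)/(212/(185 + 28) + (305 + 596)) = -463977/(212/213 + 901) = -463977/192125/213 = -463977*213/192125 = -98827101/192125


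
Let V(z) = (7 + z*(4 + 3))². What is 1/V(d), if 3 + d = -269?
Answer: 1/3598609 ≈ 2.7789e-7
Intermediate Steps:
d = -272 (d = -3 - 269 = -272)
V(z) = (7 + 7*z)² (V(z) = (7 + z*7)² = (7 + 7*z)²)
1/V(d) = 1/(49*(1 - 272)²) = 1/(49*(-271)²) = 1/(49*73441) = 1/3598609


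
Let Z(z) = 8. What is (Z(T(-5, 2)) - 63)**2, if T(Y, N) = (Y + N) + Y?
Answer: 3025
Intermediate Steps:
T(Y, N) = N + 2*Y (T(Y, N) = (N + Y) + Y = N + 2*Y)
(Z(T(-5, 2)) - 63)**2 = (8 - 63)**2 = (-55)**2 = 3025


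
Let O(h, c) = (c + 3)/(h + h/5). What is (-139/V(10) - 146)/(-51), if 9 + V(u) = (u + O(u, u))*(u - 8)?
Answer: 12368/4029 ≈ 3.0697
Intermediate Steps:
O(h, c) = 5*(3 + c)/(6*h) (O(h, c) = (3 + c)/(h + h*(1/5)) = (3 + c)/(h + h/5) = (3 + c)/((6*h/5)) = (3 + c)*(5/(6*h)) = 5*(3 + c)/(6*h))
V(u) = -9 + (-8 + u)*(u + 5*(3 + u)/(6*u)) (V(u) = -9 + (u + 5*(3 + u)/(6*u))*(u - 8) = -9 + (u + 5*(3 + u)/(6*u))*(-8 + u) = -9 + (-8 + u)*(u + 5*(3 + u)/(6*u)))
(-139/V(10) - 146)/(-51) = (-139/(-79/6 + 10**2 - 20/10 - 43/6*10) - 146)/(-51) = (-139/(-79/6 + 100 - 20*1/10 - 215/3) - 146)*(-1/51) = (-139/(-79/6 + 100 - 2 - 215/3) - 146)*(-1/51) = (-139/79/6 - 146)*(-1/51) = (-139*6/79 - 146)*(-1/51) = (-834/79 - 146)*(-1/51) = -12368/79*(-1/51) = 12368/4029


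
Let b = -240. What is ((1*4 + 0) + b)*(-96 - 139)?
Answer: 55460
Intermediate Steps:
((1*4 + 0) + b)*(-96 - 139) = ((1*4 + 0) - 240)*(-96 - 139) = ((4 + 0) - 240)*(-235) = (4 - 240)*(-235) = -236*(-235) = 55460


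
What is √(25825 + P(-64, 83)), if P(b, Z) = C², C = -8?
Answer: √25889 ≈ 160.90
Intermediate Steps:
P(b, Z) = 64 (P(b, Z) = (-8)² = 64)
√(25825 + P(-64, 83)) = √(25825 + 64) = √25889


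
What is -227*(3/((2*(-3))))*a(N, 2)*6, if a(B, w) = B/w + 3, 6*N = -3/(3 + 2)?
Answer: 40179/20 ≈ 2008.9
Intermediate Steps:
N = -⅒ (N = (-3/(3 + 2))/6 = (-3/5)/6 = (-3*⅕)/6 = (⅙)*(-⅗) = -⅒ ≈ -0.10000)
a(B, w) = 3 + B/w
-227*(3/((2*(-3))))*a(N, 2)*6 = -227*(3/((2*(-3))))*(3 - ⅒/2)*6 = -227*(3/(-6))*(3 - ⅒*½)*6 = -227*(3*(-⅙))*(3 - 1/20)*6 = -227*(-½*59/20)*6 = -(-13393)*6/40 = -227*(-177/20) = 40179/20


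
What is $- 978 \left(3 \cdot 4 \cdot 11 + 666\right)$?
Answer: $-780444$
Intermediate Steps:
$- 978 \left(3 \cdot 4 \cdot 11 + 666\right) = - 978 \left(12 \cdot 11 + 666\right) = - 978 \left(132 + 666\right) = \left(-978\right) 798 = -780444$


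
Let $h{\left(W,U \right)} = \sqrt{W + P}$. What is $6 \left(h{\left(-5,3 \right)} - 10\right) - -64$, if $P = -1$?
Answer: $4 + 6 i \sqrt{6} \approx 4.0 + 14.697 i$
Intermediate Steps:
$h{\left(W,U \right)} = \sqrt{-1 + W}$ ($h{\left(W,U \right)} = \sqrt{W - 1} = \sqrt{-1 + W}$)
$6 \left(h{\left(-5,3 \right)} - 10\right) - -64 = 6 \left(\sqrt{-1 - 5} - 10\right) - -64 = 6 \left(\sqrt{-6} - 10\right) + 64 = 6 \left(i \sqrt{6} - 10\right) + 64 = 6 \left(-10 + i \sqrt{6}\right) + 64 = \left(-60 + 6 i \sqrt{6}\right) + 64 = 4 + 6 i \sqrt{6}$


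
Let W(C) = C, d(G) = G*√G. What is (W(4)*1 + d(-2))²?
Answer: 8 - 16*I*√2 ≈ 8.0 - 22.627*I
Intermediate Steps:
d(G) = G^(3/2)
(W(4)*1 + d(-2))² = (4*1 + (-2)^(3/2))² = (4 - 2*I*√2)²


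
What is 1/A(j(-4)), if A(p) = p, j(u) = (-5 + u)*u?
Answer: 1/36 ≈ 0.027778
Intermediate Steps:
j(u) = u*(-5 + u)
1/A(j(-4)) = 1/(-4*(-5 - 4)) = 1/(-4*(-9)) = 1/36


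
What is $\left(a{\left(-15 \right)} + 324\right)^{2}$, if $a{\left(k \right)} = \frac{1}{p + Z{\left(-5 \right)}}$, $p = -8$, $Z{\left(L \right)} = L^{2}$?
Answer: $\frac{30349081}{289} \approx 1.0501 \cdot 10^{5}$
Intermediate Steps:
$a{\left(k \right)} = \frac{1}{17}$ ($a{\left(k \right)} = \frac{1}{-8 + \left(-5\right)^{2}} = \frac{1}{-8 + 25} = \frac{1}{17}$)
$\left(a{\left(-15 \right)} + 324\right)^{2} = \left(\frac{1}{17} + 324\right)^{2} = \left(\frac{5509}{17}\right)^{2} = \frac{30349081}{289}$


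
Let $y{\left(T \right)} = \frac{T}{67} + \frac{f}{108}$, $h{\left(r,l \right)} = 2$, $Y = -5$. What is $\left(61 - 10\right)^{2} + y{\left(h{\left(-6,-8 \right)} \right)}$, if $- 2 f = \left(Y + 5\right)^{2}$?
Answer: $\frac{174269}{67} \approx 2601.0$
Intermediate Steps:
$f = 0$ ($f = - \frac{\left(-5 + 5\right)^{2}}{2} = - \frac{0^{2}}{2} = \left(- \frac{1}{2}\right) 0 = 0$)
$y{\left(T \right)} = \frac{T}{67}$ ($y{\left(T \right)} = \frac{T}{67} + \frac{0}{108} = T \frac{1}{67} + 0 \cdot \frac{1}{108} = \frac{T}{67} + 0 = \frac{T}{67}$)
$\left(61 - 10\right)^{2} + y{\left(h{\left(-6,-8 \right)} \right)} = \left(61 - 10\right)^{2} + \frac{1}{67} \cdot 2 = 51^{2} + \frac{2}{67} = 2601 + \frac{2}{67} = \frac{174269}{67}$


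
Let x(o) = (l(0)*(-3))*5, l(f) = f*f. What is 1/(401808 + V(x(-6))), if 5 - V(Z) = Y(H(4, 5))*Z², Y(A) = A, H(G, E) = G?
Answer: 1/401813 ≈ 2.4887e-6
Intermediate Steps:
l(f) = f²
x(o) = 0 (x(o) = (0²*(-3))*5 = (0*(-3))*5 = 0*5 = 0)
V(Z) = 5 - 4*Z²
1/(401808 + V(x(-6))) = 1/(401808 + (5 - 4*0²)) = 1/(401808 + (5 - 4*0)) = 1/(401808 + (5 + 0)) = 1/(401808 + 5) = 1/401813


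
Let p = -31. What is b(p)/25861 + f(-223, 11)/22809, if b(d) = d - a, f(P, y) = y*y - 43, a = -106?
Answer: 1242611/196621183 ≈ 0.0063198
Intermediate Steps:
f(P, y) = -43 + y² (f(P, y) = y² - 43 = -43 + y²)
b(d) = 106 + d (b(d) = d - 1*(-106) = d + 106 = 106 + d)
b(p)/25861 + f(-223, 11)/22809 = (106 - 31)/25861 + (-43 + 11²)/22809 = 75*(1/25861) + (-43 + 121)*(1/22809) = 75/25861 + 78*(1/22809) = 75/25861 + 26/7603 = 1242611/196621183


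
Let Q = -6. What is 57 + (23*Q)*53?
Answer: -7257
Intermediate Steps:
57 + (23*Q)*53 = 57 + (23*(-6))*53 = 57 - 138*53 = 57 - 7314 = -7257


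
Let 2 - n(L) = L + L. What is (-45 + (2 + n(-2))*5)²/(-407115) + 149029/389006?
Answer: 12132443237/31674035538 ≈ 0.38304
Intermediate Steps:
n(L) = 2 - 2*L (n(L) = 2 - (L + L) = 2 - 2*L)
(-45 + (2 + n(-2))*5)²/(-407115) + 149029/389006 = (-45 + (2 + (2 - 2*(-2)))*5)²/(-407115) + 149029/389006 = (-45 + (2 + (2 + 4))*5)²*(-1/407115) + 149029*(1/389006) = (-45 + (2 + 6)*5)²*(-1/407115) + 149029/389006 = (-45 + 8*5)²*(-1/407115) + 149029/389006 = (-45 + 40)²*(-1/407115) + 149029/389006 = (-5)²*(-1/407115) + 149029/389006 = 25*(-1/407115) + 149029/389006 = -5/81423 + 149029/389006 = 12132443237/31674035538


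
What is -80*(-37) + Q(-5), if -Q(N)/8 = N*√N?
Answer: 2960 + 40*I*√5 ≈ 2960.0 + 89.443*I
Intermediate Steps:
Q(N) = -8*N^(3/2) (Q(N) = -8*N*√N = -8*N^(3/2))
-80*(-37) + Q(-5) = -80*(-37) - (-40)*I*√5 = 2960 - (-40)*I*√5 = 2960 + 40*I*√5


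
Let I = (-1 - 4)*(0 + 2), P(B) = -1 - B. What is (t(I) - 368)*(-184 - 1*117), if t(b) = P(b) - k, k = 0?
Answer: 108059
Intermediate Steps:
I = -10 (I = -5*2 = -10)
t(b) = -1 - b (t(b) = (-1 - b) - 1*0 = (-1 - b) + 0 = -1 - b)
(t(I) - 368)*(-184 - 1*117) = ((-1 - 1*(-10)) - 368)*(-184 - 1*117) = ((-1 + 10) - 368)*(-184 - 117) = (9 - 368)*(-301) = -359*(-301) = 108059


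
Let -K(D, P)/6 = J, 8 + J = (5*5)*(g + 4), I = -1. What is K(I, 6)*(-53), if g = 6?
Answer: 76956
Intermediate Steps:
J = 242 (J = -8 + (5*5)*(6 + 4) = -8 + 25*10 = -8 + 250 = 242)
K(D, P) = -1452 (K(D, P) = -6*242 = -1452)
K(I, 6)*(-53) = -1452*(-53) = 76956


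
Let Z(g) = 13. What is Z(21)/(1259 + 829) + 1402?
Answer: 2927389/2088 ≈ 1402.0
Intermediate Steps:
Z(21)/(1259 + 829) + 1402 = 13/(1259 + 829) + 1402 = 13/2088 + 1402 = 2927389/2088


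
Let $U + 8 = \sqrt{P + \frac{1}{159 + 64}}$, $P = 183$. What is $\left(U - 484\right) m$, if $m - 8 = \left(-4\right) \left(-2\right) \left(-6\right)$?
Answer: $19680 - \frac{40 \sqrt{9100630}}{223} \approx 19139.0$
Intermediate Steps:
$m = -40$ ($m = 8 + \left(-4\right) \left(-2\right) \left(-6\right) = 8 + 8 \left(-6\right) = 8 - 48 = -40$)
$U = -8 + \frac{\sqrt{9100630}}{223}$ ($U = -8 + \sqrt{183 + \frac{1}{159 + 64}} = -8 + \sqrt{183 + \frac{1}{223}} = -8 + \sqrt{\frac{40810}{223}} = -8 + \frac{\sqrt{9100630}}{223} \approx 5.5279$)
$\left(U - 484\right) m = \left(\left(-8 + \frac{\sqrt{9100630}}{223}\right) - 484\right) \left(-40\right) = \left(-492 + \frac{\sqrt{9100630}}{223}\right) \left(-40\right) = 19680 - \frac{40 \sqrt{9100630}}{223}$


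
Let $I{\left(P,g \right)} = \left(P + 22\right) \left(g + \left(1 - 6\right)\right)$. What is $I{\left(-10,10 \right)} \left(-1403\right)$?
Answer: $-84180$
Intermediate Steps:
$I{\left(P,g \right)} = \left(-5 + g\right) \left(22 + P\right)$ ($I{\left(P,g \right)} = \left(22 + P\right) \left(g - 5\right) = \left(22 + P\right) \left(-5 + g\right) = \left(-5 + g\right) \left(22 + P\right)$)
$I{\left(-10,10 \right)} \left(-1403\right) = \left(-110 - -50 + 22 \cdot 10 - 100\right) \left(-1403\right) = \left(-110 + 50 + 220 - 100\right) \left(-1403\right) = 60 \left(-1403\right) = -84180$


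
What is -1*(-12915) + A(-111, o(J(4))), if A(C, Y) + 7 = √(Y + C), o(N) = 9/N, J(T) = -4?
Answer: 12908 + I*√453/2 ≈ 12908.0 + 10.642*I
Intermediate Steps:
A(C, Y) = -7 + √(C + Y) (A(C, Y) = -7 + √(Y + C) = -7 + √(C + Y))
-1*(-12915) + A(-111, o(J(4))) = -1*(-12915) + (-7 + √(-111 + 9/(-4))) = 12915 + (-7 + √(-111 + 9*(-¼))) = 12915 + (-7 + √(-111 - 9/4)) = 12915 + (-7 + √(-453/4)) = 12915 + (-7 + I*√453/2) = 12908 + I*√453/2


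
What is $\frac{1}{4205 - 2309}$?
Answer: $\frac{1}{1896} \approx 0.00052743$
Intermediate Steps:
$\frac{1}{4205 - 2309} = \frac{1}{1896}$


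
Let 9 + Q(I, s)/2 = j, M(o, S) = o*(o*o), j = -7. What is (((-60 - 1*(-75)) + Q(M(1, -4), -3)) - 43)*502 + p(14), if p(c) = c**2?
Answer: -29924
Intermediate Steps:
M(o, S) = o**3 (M(o, S) = o*o**2 = o**3)
Q(I, s) = -32 (Q(I, s) = -18 + 2*(-7) = -18 - 14 = -32)
(((-60 - 1*(-75)) + Q(M(1, -4), -3)) - 43)*502 + p(14) = (((-60 - 1*(-75)) - 32) - 43)*502 + 14**2 = (((-60 + 75) - 32) - 43)*502 + 196 = ((15 - 32) - 43)*502 + 196 = (-17 - 43)*502 + 196 = -60*502 + 196 = -30120 + 196 = -29924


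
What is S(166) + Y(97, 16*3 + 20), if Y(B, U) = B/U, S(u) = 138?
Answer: 9481/68 ≈ 139.43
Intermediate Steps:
S(166) + Y(97, 16*3 + 20) = 138 + 97/(16*3 + 20) = 138 + 97/(48 + 20) = 138 + 97/68 = 9481/68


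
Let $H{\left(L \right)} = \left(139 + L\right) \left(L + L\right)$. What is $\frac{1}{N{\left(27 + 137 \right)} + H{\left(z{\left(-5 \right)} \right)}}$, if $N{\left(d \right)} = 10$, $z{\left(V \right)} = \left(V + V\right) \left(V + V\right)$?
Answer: $\frac{1}{47810} \approx 2.0916 \cdot 10^{-5}$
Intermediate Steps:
$z{\left(V \right)} = 4 V^{2}$ ($z{\left(V \right)} = 2 V 2 V = 4 V^{2}$)
$H{\left(L \right)} = 2 L \left(139 + L\right)$ ($H{\left(L \right)} = \left(139 + L\right) 2 L = 2 L \left(139 + L\right)$)
$\frac{1}{N{\left(27 + 137 \right)} + H{\left(z{\left(-5 \right)} \right)}} = \frac{1}{10 + 2 \cdot 4 \left(-5\right)^{2} \left(139 + 4 \left(-5\right)^{2}\right)} = \frac{1}{10 + 2 \cdot 4 \cdot 25 \left(139 + 4 \cdot 25\right)} = \frac{1}{10 + 2 \cdot 100 \left(139 + 100\right)} = \frac{1}{10 + 2 \cdot 100 \cdot 239} = \frac{1}{10 + 47800} = \frac{1}{47810}$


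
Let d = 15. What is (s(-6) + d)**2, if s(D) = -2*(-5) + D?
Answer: 361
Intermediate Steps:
s(D) = 10 + D
(s(-6) + d)**2 = ((10 - 6) + 15)**2 = (4 + 15)**2 = 19**2 = 361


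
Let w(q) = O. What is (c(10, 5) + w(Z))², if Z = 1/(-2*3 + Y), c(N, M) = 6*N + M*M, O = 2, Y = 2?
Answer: 7569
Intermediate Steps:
c(N, M) = M² + 6*N (c(N, M) = 6*N + M² = M² + 6*N)
Z = -¼ (Z = 1/(-2*3 + 2) = 1/(-6 + 2) = 1/(-4) = -¼ ≈ -0.25000)
w(q) = 2
(c(10, 5) + w(Z))² = ((5² + 6*10) + 2)² = ((25 + 60) + 2)² = (85 + 2)² = 87² = 7569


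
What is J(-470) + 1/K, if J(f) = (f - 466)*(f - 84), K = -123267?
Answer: 63919363247/123267 ≈ 5.1854e+5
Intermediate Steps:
J(f) = (-466 + f)*(-84 + f)
J(-470) + 1/K = (39144 + (-470)² - 550*(-470)) + 1/(-123267) = (39144 + 220900 + 258500) - 1/123267 = 518544 - 1/123267 = 63919363247/123267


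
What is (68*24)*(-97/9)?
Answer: -52768/3 ≈ -17589.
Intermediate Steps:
(68*24)*(-97/9) = 1632*(-97*⅑) = 1632*(-97/9) = -52768/3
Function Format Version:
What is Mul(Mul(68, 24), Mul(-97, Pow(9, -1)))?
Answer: Rational(-52768, 3) ≈ -17589.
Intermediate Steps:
Mul(Mul(68, 24), Mul(-97, Pow(9, -1))) = Mul(1632, Mul(-97, Rational(1, 9))) = Mul(1632, Rational(-97, 9)) = Rational(-52768, 3)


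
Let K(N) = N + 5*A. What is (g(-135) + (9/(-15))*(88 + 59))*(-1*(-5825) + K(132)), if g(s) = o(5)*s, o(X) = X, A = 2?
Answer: -22770072/5 ≈ -4.5540e+6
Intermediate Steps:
K(N) = 10 + N (K(N) = N + 5*2 = N + 10 = 10 + N)
g(s) = 5*s
(g(-135) + (9/(-15))*(88 + 59))*(-1*(-5825) + K(132)) = (5*(-135) + (9/(-15))*(88 + 59))*(-1*(-5825) + (10 + 132)) = (-675 + (9*(-1/15))*147)*(5825 + 142) = (-675 - ⅗*147)*5967 = (-675 - 441/5)*5967 = -3816/5*5967 = -22770072/5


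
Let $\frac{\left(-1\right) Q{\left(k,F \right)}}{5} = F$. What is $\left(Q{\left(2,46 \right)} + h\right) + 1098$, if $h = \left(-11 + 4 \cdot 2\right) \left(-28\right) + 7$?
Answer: $959$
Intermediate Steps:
$Q{\left(k,F \right)} = - 5 F$
$h = 91$ ($h = \left(-11 + 8\right) \left(-28\right) + 7 = \left(-3\right) \left(-28\right) + 7 = 84 + 7 = 91$)
$\left(Q{\left(2,46 \right)} + h\right) + 1098 = \left(\left(-5\right) 46 + 91\right) + 1098 = \left(-230 + 91\right) + 1098 = -139 + 1098 = 959$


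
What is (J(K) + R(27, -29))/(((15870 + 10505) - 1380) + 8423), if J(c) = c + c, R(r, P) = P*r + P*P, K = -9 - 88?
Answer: -68/16709 ≈ -0.0040697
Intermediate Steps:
K = -97
R(r, P) = P² + P*r (R(r, P) = P*r + P² = P² + P*r)
J(c) = 2*c
(J(K) + R(27, -29))/(((15870 + 10505) - 1380) + 8423) = (2*(-97) - 29*(-29 + 27))/(((15870 + 10505) - 1380) + 8423) = (-194 - 29*(-2))/((26375 - 1380) + 8423) = (-194 + 58)/(24995 + 8423) = -136/33418 = -136*1/33418 = -68/16709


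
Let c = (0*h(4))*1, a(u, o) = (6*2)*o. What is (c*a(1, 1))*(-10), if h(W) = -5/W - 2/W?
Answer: 0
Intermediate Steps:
a(u, o) = 12*o
h(W) = -7/W
c = 0 (c = (0*(-7/4))*1 = 0*1 = 0)
(c*a(1, 1))*(-10) = (0*(12*1))*(-10) = (0*12)*(-10) = 0*(-10) = 0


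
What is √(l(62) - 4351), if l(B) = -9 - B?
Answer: I*√4422 ≈ 66.498*I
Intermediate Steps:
√(l(62) - 4351) = √((-9 - 1*62) - 4351) = √((-9 - 62) - 4351) = √(-71 - 4351) = √(-4422) = I*√4422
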